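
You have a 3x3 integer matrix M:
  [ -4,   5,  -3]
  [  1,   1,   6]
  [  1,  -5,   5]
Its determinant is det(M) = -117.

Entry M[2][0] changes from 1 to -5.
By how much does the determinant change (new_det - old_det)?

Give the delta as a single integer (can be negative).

Cofactor C_20 = 33
Entry delta = -5 - 1 = -6
Det delta = entry_delta * cofactor = -6 * 33 = -198

Answer: -198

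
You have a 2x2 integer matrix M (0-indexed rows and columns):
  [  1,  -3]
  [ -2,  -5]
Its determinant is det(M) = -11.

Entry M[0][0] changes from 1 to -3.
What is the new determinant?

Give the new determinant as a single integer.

det is linear in row 0: changing M[0][0] by delta changes det by delta * cofactor(0,0).
Cofactor C_00 = (-1)^(0+0) * minor(0,0) = -5
Entry delta = -3 - 1 = -4
Det delta = -4 * -5 = 20
New det = -11 + 20 = 9

Answer: 9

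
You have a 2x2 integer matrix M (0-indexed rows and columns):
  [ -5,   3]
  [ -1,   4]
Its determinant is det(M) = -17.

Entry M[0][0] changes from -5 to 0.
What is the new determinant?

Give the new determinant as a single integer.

det is linear in row 0: changing M[0][0] by delta changes det by delta * cofactor(0,0).
Cofactor C_00 = (-1)^(0+0) * minor(0,0) = 4
Entry delta = 0 - -5 = 5
Det delta = 5 * 4 = 20
New det = -17 + 20 = 3

Answer: 3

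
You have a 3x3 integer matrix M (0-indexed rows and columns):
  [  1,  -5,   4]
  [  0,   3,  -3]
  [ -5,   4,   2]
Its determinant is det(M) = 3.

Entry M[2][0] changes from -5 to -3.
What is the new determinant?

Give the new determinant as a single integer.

Answer: 9

Derivation:
det is linear in row 2: changing M[2][0] by delta changes det by delta * cofactor(2,0).
Cofactor C_20 = (-1)^(2+0) * minor(2,0) = 3
Entry delta = -3 - -5 = 2
Det delta = 2 * 3 = 6
New det = 3 + 6 = 9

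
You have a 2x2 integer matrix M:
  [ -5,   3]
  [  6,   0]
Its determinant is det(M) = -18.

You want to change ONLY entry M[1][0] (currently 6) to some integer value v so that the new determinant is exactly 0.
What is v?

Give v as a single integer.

Answer: 0

Derivation:
det is linear in entry M[1][0]: det = old_det + (v - 6) * C_10
Cofactor C_10 = -3
Want det = 0: -18 + (v - 6) * -3 = 0
  (v - 6) = 18 / -3 = -6
  v = 6 + (-6) = 0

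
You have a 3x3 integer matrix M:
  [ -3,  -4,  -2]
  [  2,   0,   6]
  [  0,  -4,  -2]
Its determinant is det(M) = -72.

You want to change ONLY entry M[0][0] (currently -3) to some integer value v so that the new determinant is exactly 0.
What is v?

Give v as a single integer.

Answer: 0

Derivation:
det is linear in entry M[0][0]: det = old_det + (v - -3) * C_00
Cofactor C_00 = 24
Want det = 0: -72 + (v - -3) * 24 = 0
  (v - -3) = 72 / 24 = 3
  v = -3 + (3) = 0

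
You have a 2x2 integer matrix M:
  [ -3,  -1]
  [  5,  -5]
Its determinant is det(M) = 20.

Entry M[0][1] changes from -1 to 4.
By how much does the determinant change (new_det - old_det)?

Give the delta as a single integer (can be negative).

Answer: -25

Derivation:
Cofactor C_01 = -5
Entry delta = 4 - -1 = 5
Det delta = entry_delta * cofactor = 5 * -5 = -25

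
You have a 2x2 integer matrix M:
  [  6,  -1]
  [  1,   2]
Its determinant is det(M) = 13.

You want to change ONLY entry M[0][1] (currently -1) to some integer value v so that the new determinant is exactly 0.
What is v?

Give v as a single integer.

Answer: 12

Derivation:
det is linear in entry M[0][1]: det = old_det + (v - -1) * C_01
Cofactor C_01 = -1
Want det = 0: 13 + (v - -1) * -1 = 0
  (v - -1) = -13 / -1 = 13
  v = -1 + (13) = 12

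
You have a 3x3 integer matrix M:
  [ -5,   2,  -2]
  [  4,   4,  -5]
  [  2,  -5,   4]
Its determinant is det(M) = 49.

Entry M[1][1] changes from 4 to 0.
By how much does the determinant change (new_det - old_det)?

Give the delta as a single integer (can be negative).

Answer: 64

Derivation:
Cofactor C_11 = -16
Entry delta = 0 - 4 = -4
Det delta = entry_delta * cofactor = -4 * -16 = 64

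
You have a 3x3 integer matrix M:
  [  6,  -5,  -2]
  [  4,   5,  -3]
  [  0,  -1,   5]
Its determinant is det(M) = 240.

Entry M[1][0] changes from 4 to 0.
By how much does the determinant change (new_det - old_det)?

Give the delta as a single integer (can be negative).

Answer: -108

Derivation:
Cofactor C_10 = 27
Entry delta = 0 - 4 = -4
Det delta = entry_delta * cofactor = -4 * 27 = -108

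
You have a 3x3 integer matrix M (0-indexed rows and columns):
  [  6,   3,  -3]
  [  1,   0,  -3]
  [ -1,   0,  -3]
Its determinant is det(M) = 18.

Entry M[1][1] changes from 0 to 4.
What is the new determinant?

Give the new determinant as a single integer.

Answer: -66

Derivation:
det is linear in row 1: changing M[1][1] by delta changes det by delta * cofactor(1,1).
Cofactor C_11 = (-1)^(1+1) * minor(1,1) = -21
Entry delta = 4 - 0 = 4
Det delta = 4 * -21 = -84
New det = 18 + -84 = -66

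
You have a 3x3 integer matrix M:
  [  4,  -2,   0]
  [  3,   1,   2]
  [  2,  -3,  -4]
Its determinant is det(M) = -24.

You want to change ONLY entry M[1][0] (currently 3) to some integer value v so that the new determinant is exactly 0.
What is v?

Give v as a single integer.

Answer: 0

Derivation:
det is linear in entry M[1][0]: det = old_det + (v - 3) * C_10
Cofactor C_10 = -8
Want det = 0: -24 + (v - 3) * -8 = 0
  (v - 3) = 24 / -8 = -3
  v = 3 + (-3) = 0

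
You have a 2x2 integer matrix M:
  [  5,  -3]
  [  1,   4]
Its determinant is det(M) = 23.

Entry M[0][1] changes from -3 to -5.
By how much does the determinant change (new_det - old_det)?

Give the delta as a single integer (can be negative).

Cofactor C_01 = -1
Entry delta = -5 - -3 = -2
Det delta = entry_delta * cofactor = -2 * -1 = 2

Answer: 2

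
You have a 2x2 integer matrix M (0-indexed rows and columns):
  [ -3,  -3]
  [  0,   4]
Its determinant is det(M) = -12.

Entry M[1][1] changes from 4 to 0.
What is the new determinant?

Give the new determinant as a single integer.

det is linear in row 1: changing M[1][1] by delta changes det by delta * cofactor(1,1).
Cofactor C_11 = (-1)^(1+1) * minor(1,1) = -3
Entry delta = 0 - 4 = -4
Det delta = -4 * -3 = 12
New det = -12 + 12 = 0

Answer: 0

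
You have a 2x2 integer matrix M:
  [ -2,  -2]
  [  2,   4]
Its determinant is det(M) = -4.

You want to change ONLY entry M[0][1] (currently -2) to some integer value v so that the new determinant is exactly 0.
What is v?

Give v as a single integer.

Answer: -4

Derivation:
det is linear in entry M[0][1]: det = old_det + (v - -2) * C_01
Cofactor C_01 = -2
Want det = 0: -4 + (v - -2) * -2 = 0
  (v - -2) = 4 / -2 = -2
  v = -2 + (-2) = -4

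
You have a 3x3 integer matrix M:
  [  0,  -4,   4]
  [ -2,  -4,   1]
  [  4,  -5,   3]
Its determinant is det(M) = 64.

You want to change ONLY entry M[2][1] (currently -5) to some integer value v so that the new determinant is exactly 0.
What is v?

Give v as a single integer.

Answer: 3

Derivation:
det is linear in entry M[2][1]: det = old_det + (v - -5) * C_21
Cofactor C_21 = -8
Want det = 0: 64 + (v - -5) * -8 = 0
  (v - -5) = -64 / -8 = 8
  v = -5 + (8) = 3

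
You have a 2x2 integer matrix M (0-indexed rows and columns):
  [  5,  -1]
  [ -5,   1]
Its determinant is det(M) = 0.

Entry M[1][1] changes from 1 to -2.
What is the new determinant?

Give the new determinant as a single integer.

det is linear in row 1: changing M[1][1] by delta changes det by delta * cofactor(1,1).
Cofactor C_11 = (-1)^(1+1) * minor(1,1) = 5
Entry delta = -2 - 1 = -3
Det delta = -3 * 5 = -15
New det = 0 + -15 = -15

Answer: -15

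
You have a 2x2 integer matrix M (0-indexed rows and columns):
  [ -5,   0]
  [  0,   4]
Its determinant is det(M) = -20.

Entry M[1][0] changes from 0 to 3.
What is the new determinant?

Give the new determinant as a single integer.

det is linear in row 1: changing M[1][0] by delta changes det by delta * cofactor(1,0).
Cofactor C_10 = (-1)^(1+0) * minor(1,0) = 0
Entry delta = 3 - 0 = 3
Det delta = 3 * 0 = 0
New det = -20 + 0 = -20

Answer: -20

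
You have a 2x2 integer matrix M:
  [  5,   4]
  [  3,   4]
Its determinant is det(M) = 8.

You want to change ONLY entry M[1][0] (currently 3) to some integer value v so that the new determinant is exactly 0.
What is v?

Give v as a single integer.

det is linear in entry M[1][0]: det = old_det + (v - 3) * C_10
Cofactor C_10 = -4
Want det = 0: 8 + (v - 3) * -4 = 0
  (v - 3) = -8 / -4 = 2
  v = 3 + (2) = 5

Answer: 5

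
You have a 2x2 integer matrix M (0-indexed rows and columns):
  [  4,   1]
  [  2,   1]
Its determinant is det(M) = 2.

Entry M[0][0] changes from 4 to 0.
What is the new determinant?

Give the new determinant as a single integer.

det is linear in row 0: changing M[0][0] by delta changes det by delta * cofactor(0,0).
Cofactor C_00 = (-1)^(0+0) * minor(0,0) = 1
Entry delta = 0 - 4 = -4
Det delta = -4 * 1 = -4
New det = 2 + -4 = -2

Answer: -2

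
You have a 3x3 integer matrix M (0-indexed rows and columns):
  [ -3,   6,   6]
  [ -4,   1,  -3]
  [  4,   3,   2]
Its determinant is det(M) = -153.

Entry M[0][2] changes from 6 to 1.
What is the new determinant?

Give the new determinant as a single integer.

Answer: -73

Derivation:
det is linear in row 0: changing M[0][2] by delta changes det by delta * cofactor(0,2).
Cofactor C_02 = (-1)^(0+2) * minor(0,2) = -16
Entry delta = 1 - 6 = -5
Det delta = -5 * -16 = 80
New det = -153 + 80 = -73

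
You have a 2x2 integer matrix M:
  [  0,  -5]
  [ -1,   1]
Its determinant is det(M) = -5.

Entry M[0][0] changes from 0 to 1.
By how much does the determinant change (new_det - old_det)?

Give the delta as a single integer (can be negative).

Answer: 1

Derivation:
Cofactor C_00 = 1
Entry delta = 1 - 0 = 1
Det delta = entry_delta * cofactor = 1 * 1 = 1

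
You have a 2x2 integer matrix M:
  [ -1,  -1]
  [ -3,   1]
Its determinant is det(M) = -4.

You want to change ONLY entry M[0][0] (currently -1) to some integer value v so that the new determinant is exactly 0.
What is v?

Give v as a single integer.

det is linear in entry M[0][0]: det = old_det + (v - -1) * C_00
Cofactor C_00 = 1
Want det = 0: -4 + (v - -1) * 1 = 0
  (v - -1) = 4 / 1 = 4
  v = -1 + (4) = 3

Answer: 3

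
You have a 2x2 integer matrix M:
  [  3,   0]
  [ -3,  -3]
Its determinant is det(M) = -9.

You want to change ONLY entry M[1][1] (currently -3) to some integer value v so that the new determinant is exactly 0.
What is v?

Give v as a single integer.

det is linear in entry M[1][1]: det = old_det + (v - -3) * C_11
Cofactor C_11 = 3
Want det = 0: -9 + (v - -3) * 3 = 0
  (v - -3) = 9 / 3 = 3
  v = -3 + (3) = 0

Answer: 0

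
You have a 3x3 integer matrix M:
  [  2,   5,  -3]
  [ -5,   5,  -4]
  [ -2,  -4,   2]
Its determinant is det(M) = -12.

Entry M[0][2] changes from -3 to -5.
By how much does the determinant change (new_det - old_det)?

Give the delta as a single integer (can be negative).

Answer: -60

Derivation:
Cofactor C_02 = 30
Entry delta = -5 - -3 = -2
Det delta = entry_delta * cofactor = -2 * 30 = -60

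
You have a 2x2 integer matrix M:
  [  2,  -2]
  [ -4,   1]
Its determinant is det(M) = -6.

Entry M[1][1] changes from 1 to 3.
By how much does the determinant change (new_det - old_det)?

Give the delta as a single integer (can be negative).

Answer: 4

Derivation:
Cofactor C_11 = 2
Entry delta = 3 - 1 = 2
Det delta = entry_delta * cofactor = 2 * 2 = 4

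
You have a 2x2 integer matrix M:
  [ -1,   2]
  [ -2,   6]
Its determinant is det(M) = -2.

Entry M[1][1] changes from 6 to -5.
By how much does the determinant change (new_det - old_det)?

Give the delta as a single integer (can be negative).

Cofactor C_11 = -1
Entry delta = -5 - 6 = -11
Det delta = entry_delta * cofactor = -11 * -1 = 11

Answer: 11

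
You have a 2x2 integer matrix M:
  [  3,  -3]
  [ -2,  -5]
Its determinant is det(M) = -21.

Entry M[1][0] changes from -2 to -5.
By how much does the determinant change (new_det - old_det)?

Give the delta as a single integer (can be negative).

Cofactor C_10 = 3
Entry delta = -5 - -2 = -3
Det delta = entry_delta * cofactor = -3 * 3 = -9

Answer: -9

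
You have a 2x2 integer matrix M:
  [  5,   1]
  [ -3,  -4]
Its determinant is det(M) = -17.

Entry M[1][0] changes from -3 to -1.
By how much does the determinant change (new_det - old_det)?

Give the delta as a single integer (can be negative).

Cofactor C_10 = -1
Entry delta = -1 - -3 = 2
Det delta = entry_delta * cofactor = 2 * -1 = -2

Answer: -2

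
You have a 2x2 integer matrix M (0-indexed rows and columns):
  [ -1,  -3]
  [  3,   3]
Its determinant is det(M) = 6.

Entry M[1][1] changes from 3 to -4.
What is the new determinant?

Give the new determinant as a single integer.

Answer: 13

Derivation:
det is linear in row 1: changing M[1][1] by delta changes det by delta * cofactor(1,1).
Cofactor C_11 = (-1)^(1+1) * minor(1,1) = -1
Entry delta = -4 - 3 = -7
Det delta = -7 * -1 = 7
New det = 6 + 7 = 13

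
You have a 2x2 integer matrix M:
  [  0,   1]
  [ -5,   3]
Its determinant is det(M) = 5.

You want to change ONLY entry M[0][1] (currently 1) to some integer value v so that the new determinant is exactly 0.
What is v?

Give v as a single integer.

Answer: 0

Derivation:
det is linear in entry M[0][1]: det = old_det + (v - 1) * C_01
Cofactor C_01 = 5
Want det = 0: 5 + (v - 1) * 5 = 0
  (v - 1) = -5 / 5 = -1
  v = 1 + (-1) = 0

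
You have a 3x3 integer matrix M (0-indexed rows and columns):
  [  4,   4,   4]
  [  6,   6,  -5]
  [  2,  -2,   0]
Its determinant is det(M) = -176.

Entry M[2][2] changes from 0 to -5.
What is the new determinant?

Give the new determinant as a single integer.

Answer: -176

Derivation:
det is linear in row 2: changing M[2][2] by delta changes det by delta * cofactor(2,2).
Cofactor C_22 = (-1)^(2+2) * minor(2,2) = 0
Entry delta = -5 - 0 = -5
Det delta = -5 * 0 = 0
New det = -176 + 0 = -176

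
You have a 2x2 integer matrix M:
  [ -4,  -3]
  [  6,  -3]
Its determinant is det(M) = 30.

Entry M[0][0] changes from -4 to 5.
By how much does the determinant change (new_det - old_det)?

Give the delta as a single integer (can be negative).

Answer: -27

Derivation:
Cofactor C_00 = -3
Entry delta = 5 - -4 = 9
Det delta = entry_delta * cofactor = 9 * -3 = -27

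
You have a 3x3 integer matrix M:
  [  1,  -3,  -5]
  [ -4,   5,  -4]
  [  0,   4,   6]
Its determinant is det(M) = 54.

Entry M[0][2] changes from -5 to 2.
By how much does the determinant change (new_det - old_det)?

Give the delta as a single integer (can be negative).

Cofactor C_02 = -16
Entry delta = 2 - -5 = 7
Det delta = entry_delta * cofactor = 7 * -16 = -112

Answer: -112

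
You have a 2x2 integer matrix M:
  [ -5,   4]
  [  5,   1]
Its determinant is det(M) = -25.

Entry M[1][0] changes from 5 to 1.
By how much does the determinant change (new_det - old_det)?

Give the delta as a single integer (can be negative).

Answer: 16

Derivation:
Cofactor C_10 = -4
Entry delta = 1 - 5 = -4
Det delta = entry_delta * cofactor = -4 * -4 = 16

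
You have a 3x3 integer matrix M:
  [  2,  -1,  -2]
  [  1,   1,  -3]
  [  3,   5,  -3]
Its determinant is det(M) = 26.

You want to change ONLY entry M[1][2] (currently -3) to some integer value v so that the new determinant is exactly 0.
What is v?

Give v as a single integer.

Answer: -1

Derivation:
det is linear in entry M[1][2]: det = old_det + (v - -3) * C_12
Cofactor C_12 = -13
Want det = 0: 26 + (v - -3) * -13 = 0
  (v - -3) = -26 / -13 = 2
  v = -3 + (2) = -1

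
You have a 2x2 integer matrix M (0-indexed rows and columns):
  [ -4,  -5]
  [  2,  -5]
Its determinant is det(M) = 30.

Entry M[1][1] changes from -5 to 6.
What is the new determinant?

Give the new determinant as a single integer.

Answer: -14

Derivation:
det is linear in row 1: changing M[1][1] by delta changes det by delta * cofactor(1,1).
Cofactor C_11 = (-1)^(1+1) * minor(1,1) = -4
Entry delta = 6 - -5 = 11
Det delta = 11 * -4 = -44
New det = 30 + -44 = -14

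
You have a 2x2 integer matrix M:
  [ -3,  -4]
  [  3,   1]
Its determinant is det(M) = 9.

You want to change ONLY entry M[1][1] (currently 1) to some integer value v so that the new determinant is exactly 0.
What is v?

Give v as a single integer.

det is linear in entry M[1][1]: det = old_det + (v - 1) * C_11
Cofactor C_11 = -3
Want det = 0: 9 + (v - 1) * -3 = 0
  (v - 1) = -9 / -3 = 3
  v = 1 + (3) = 4

Answer: 4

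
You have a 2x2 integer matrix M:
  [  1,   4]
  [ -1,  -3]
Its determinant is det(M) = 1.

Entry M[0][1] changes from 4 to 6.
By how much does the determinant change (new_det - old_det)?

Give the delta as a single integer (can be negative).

Cofactor C_01 = 1
Entry delta = 6 - 4 = 2
Det delta = entry_delta * cofactor = 2 * 1 = 2

Answer: 2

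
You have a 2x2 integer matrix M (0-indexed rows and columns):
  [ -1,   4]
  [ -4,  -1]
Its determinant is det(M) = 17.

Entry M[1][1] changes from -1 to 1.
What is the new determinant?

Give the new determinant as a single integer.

Answer: 15

Derivation:
det is linear in row 1: changing M[1][1] by delta changes det by delta * cofactor(1,1).
Cofactor C_11 = (-1)^(1+1) * minor(1,1) = -1
Entry delta = 1 - -1 = 2
Det delta = 2 * -1 = -2
New det = 17 + -2 = 15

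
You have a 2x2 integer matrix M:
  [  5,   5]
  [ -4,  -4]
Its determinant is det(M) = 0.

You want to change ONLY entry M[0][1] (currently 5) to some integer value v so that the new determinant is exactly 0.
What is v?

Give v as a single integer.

det is linear in entry M[0][1]: det = old_det + (v - 5) * C_01
Cofactor C_01 = 4
Want det = 0: 0 + (v - 5) * 4 = 0
  (v - 5) = 0 / 4 = 0
  v = 5 + (0) = 5

Answer: 5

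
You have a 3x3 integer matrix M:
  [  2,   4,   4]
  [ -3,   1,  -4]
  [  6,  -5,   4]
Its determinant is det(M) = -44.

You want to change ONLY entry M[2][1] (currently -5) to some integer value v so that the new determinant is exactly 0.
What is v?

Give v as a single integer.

det is linear in entry M[2][1]: det = old_det + (v - -5) * C_21
Cofactor C_21 = -4
Want det = 0: -44 + (v - -5) * -4 = 0
  (v - -5) = 44 / -4 = -11
  v = -5 + (-11) = -16

Answer: -16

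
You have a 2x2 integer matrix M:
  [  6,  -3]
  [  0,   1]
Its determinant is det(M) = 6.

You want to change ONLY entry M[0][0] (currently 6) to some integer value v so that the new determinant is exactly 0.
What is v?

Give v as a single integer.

Answer: 0

Derivation:
det is linear in entry M[0][0]: det = old_det + (v - 6) * C_00
Cofactor C_00 = 1
Want det = 0: 6 + (v - 6) * 1 = 0
  (v - 6) = -6 / 1 = -6
  v = 6 + (-6) = 0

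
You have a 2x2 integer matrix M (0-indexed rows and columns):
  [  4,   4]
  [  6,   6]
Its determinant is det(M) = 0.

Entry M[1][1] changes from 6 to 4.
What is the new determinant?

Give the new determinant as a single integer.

det is linear in row 1: changing M[1][1] by delta changes det by delta * cofactor(1,1).
Cofactor C_11 = (-1)^(1+1) * minor(1,1) = 4
Entry delta = 4 - 6 = -2
Det delta = -2 * 4 = -8
New det = 0 + -8 = -8

Answer: -8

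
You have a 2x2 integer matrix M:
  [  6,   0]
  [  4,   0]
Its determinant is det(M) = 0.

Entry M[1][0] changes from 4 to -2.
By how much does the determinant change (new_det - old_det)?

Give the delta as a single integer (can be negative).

Answer: 0

Derivation:
Cofactor C_10 = 0
Entry delta = -2 - 4 = -6
Det delta = entry_delta * cofactor = -6 * 0 = 0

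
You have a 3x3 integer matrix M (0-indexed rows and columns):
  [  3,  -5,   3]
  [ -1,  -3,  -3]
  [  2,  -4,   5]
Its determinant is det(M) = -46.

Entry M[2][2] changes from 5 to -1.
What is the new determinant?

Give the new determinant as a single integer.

det is linear in row 2: changing M[2][2] by delta changes det by delta * cofactor(2,2).
Cofactor C_22 = (-1)^(2+2) * minor(2,2) = -14
Entry delta = -1 - 5 = -6
Det delta = -6 * -14 = 84
New det = -46 + 84 = 38

Answer: 38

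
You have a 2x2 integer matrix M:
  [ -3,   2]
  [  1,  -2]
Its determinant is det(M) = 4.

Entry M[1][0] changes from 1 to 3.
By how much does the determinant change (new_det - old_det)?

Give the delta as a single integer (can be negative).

Answer: -4

Derivation:
Cofactor C_10 = -2
Entry delta = 3 - 1 = 2
Det delta = entry_delta * cofactor = 2 * -2 = -4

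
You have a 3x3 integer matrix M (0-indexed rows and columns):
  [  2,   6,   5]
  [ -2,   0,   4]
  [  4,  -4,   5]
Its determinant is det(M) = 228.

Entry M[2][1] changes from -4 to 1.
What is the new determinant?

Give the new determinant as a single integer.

Answer: 138

Derivation:
det is linear in row 2: changing M[2][1] by delta changes det by delta * cofactor(2,1).
Cofactor C_21 = (-1)^(2+1) * minor(2,1) = -18
Entry delta = 1 - -4 = 5
Det delta = 5 * -18 = -90
New det = 228 + -90 = 138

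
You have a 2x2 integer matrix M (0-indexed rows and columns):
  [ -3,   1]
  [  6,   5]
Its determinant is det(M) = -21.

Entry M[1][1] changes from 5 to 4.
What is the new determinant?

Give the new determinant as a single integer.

det is linear in row 1: changing M[1][1] by delta changes det by delta * cofactor(1,1).
Cofactor C_11 = (-1)^(1+1) * minor(1,1) = -3
Entry delta = 4 - 5 = -1
Det delta = -1 * -3 = 3
New det = -21 + 3 = -18

Answer: -18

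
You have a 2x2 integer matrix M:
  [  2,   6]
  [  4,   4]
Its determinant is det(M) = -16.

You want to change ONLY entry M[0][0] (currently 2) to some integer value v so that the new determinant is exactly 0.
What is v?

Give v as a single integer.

det is linear in entry M[0][0]: det = old_det + (v - 2) * C_00
Cofactor C_00 = 4
Want det = 0: -16 + (v - 2) * 4 = 0
  (v - 2) = 16 / 4 = 4
  v = 2 + (4) = 6

Answer: 6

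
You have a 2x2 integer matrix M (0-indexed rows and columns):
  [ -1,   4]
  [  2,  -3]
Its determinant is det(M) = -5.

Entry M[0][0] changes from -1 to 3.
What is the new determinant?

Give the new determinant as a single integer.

det is linear in row 0: changing M[0][0] by delta changes det by delta * cofactor(0,0).
Cofactor C_00 = (-1)^(0+0) * minor(0,0) = -3
Entry delta = 3 - -1 = 4
Det delta = 4 * -3 = -12
New det = -5 + -12 = -17

Answer: -17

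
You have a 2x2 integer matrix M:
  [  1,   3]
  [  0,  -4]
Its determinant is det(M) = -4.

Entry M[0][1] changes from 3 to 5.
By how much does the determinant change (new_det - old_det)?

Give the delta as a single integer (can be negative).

Cofactor C_01 = 0
Entry delta = 5 - 3 = 2
Det delta = entry_delta * cofactor = 2 * 0 = 0

Answer: 0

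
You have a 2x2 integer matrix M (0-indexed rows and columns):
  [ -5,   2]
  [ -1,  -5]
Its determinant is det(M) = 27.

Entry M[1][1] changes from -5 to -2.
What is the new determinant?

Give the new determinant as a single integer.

det is linear in row 1: changing M[1][1] by delta changes det by delta * cofactor(1,1).
Cofactor C_11 = (-1)^(1+1) * minor(1,1) = -5
Entry delta = -2 - -5 = 3
Det delta = 3 * -5 = -15
New det = 27 + -15 = 12

Answer: 12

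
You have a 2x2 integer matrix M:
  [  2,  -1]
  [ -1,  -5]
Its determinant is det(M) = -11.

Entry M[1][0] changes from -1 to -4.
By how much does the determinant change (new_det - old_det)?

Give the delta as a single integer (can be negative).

Cofactor C_10 = 1
Entry delta = -4 - -1 = -3
Det delta = entry_delta * cofactor = -3 * 1 = -3

Answer: -3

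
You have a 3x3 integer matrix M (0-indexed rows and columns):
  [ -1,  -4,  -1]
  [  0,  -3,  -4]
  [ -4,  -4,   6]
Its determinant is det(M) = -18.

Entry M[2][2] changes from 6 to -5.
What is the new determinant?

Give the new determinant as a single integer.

det is linear in row 2: changing M[2][2] by delta changes det by delta * cofactor(2,2).
Cofactor C_22 = (-1)^(2+2) * minor(2,2) = 3
Entry delta = -5 - 6 = -11
Det delta = -11 * 3 = -33
New det = -18 + -33 = -51

Answer: -51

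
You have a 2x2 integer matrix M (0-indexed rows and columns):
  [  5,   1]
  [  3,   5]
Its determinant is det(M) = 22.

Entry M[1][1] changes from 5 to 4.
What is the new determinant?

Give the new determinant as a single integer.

det is linear in row 1: changing M[1][1] by delta changes det by delta * cofactor(1,1).
Cofactor C_11 = (-1)^(1+1) * minor(1,1) = 5
Entry delta = 4 - 5 = -1
Det delta = -1 * 5 = -5
New det = 22 + -5 = 17

Answer: 17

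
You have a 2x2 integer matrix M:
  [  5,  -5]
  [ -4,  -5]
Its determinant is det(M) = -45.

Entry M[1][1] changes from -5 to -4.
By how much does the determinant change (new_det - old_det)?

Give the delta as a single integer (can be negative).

Cofactor C_11 = 5
Entry delta = -4 - -5 = 1
Det delta = entry_delta * cofactor = 1 * 5 = 5

Answer: 5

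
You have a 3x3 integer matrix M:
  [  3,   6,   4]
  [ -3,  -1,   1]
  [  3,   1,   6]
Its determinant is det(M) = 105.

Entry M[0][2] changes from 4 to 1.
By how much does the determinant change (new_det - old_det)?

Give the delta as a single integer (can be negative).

Cofactor C_02 = 0
Entry delta = 1 - 4 = -3
Det delta = entry_delta * cofactor = -3 * 0 = 0

Answer: 0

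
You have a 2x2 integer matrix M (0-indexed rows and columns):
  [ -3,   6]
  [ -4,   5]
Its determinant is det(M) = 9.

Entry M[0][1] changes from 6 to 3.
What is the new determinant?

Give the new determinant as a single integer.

det is linear in row 0: changing M[0][1] by delta changes det by delta * cofactor(0,1).
Cofactor C_01 = (-1)^(0+1) * minor(0,1) = 4
Entry delta = 3 - 6 = -3
Det delta = -3 * 4 = -12
New det = 9 + -12 = -3

Answer: -3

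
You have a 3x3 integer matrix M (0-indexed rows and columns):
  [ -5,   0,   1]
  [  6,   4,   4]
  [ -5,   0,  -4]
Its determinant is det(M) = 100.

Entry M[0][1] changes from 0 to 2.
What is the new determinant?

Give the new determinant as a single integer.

det is linear in row 0: changing M[0][1] by delta changes det by delta * cofactor(0,1).
Cofactor C_01 = (-1)^(0+1) * minor(0,1) = 4
Entry delta = 2 - 0 = 2
Det delta = 2 * 4 = 8
New det = 100 + 8 = 108

Answer: 108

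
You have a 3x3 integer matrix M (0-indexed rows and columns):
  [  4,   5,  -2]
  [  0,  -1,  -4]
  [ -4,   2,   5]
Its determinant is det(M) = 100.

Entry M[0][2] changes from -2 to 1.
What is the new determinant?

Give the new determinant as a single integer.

det is linear in row 0: changing M[0][2] by delta changes det by delta * cofactor(0,2).
Cofactor C_02 = (-1)^(0+2) * minor(0,2) = -4
Entry delta = 1 - -2 = 3
Det delta = 3 * -4 = -12
New det = 100 + -12 = 88

Answer: 88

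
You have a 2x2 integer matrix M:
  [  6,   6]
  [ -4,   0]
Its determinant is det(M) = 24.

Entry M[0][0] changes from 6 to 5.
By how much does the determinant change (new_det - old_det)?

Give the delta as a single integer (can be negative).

Answer: 0

Derivation:
Cofactor C_00 = 0
Entry delta = 5 - 6 = -1
Det delta = entry_delta * cofactor = -1 * 0 = 0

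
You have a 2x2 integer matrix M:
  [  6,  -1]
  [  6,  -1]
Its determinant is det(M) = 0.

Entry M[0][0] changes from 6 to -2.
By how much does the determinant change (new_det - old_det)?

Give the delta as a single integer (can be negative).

Cofactor C_00 = -1
Entry delta = -2 - 6 = -8
Det delta = entry_delta * cofactor = -8 * -1 = 8

Answer: 8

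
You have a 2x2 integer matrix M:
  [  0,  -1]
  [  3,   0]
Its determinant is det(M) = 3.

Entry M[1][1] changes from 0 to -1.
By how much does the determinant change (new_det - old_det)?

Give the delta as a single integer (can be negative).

Cofactor C_11 = 0
Entry delta = -1 - 0 = -1
Det delta = entry_delta * cofactor = -1 * 0 = 0

Answer: 0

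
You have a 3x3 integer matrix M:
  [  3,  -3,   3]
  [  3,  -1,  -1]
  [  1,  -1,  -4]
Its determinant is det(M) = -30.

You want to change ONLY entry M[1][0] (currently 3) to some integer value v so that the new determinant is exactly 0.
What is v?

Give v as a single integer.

Answer: 1

Derivation:
det is linear in entry M[1][0]: det = old_det + (v - 3) * C_10
Cofactor C_10 = -15
Want det = 0: -30 + (v - 3) * -15 = 0
  (v - 3) = 30 / -15 = -2
  v = 3 + (-2) = 1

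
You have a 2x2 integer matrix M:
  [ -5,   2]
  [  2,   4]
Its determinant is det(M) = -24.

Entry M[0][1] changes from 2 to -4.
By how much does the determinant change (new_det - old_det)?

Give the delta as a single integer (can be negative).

Answer: 12

Derivation:
Cofactor C_01 = -2
Entry delta = -4 - 2 = -6
Det delta = entry_delta * cofactor = -6 * -2 = 12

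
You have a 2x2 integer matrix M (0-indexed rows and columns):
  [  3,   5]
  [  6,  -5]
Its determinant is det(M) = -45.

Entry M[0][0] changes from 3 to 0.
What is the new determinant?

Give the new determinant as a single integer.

det is linear in row 0: changing M[0][0] by delta changes det by delta * cofactor(0,0).
Cofactor C_00 = (-1)^(0+0) * minor(0,0) = -5
Entry delta = 0 - 3 = -3
Det delta = -3 * -5 = 15
New det = -45 + 15 = -30

Answer: -30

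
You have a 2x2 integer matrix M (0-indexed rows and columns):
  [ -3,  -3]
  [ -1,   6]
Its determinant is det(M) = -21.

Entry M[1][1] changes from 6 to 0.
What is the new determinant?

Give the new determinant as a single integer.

det is linear in row 1: changing M[1][1] by delta changes det by delta * cofactor(1,1).
Cofactor C_11 = (-1)^(1+1) * minor(1,1) = -3
Entry delta = 0 - 6 = -6
Det delta = -6 * -3 = 18
New det = -21 + 18 = -3

Answer: -3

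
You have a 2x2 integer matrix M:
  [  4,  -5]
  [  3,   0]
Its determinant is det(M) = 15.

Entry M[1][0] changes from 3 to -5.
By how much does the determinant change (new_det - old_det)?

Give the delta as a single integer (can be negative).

Cofactor C_10 = 5
Entry delta = -5 - 3 = -8
Det delta = entry_delta * cofactor = -8 * 5 = -40

Answer: -40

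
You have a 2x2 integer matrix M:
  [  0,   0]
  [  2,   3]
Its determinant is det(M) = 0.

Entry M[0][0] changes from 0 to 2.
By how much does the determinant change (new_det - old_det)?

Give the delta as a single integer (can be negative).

Answer: 6

Derivation:
Cofactor C_00 = 3
Entry delta = 2 - 0 = 2
Det delta = entry_delta * cofactor = 2 * 3 = 6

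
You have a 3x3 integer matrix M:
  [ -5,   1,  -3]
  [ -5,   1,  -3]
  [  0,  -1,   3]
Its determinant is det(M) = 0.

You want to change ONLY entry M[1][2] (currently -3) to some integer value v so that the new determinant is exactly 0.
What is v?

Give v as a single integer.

det is linear in entry M[1][2]: det = old_det + (v - -3) * C_12
Cofactor C_12 = -5
Want det = 0: 0 + (v - -3) * -5 = 0
  (v - -3) = 0 / -5 = 0
  v = -3 + (0) = -3

Answer: -3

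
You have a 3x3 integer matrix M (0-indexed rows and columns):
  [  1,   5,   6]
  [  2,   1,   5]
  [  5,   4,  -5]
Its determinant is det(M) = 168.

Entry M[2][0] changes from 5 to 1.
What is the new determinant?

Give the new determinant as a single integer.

Answer: 92

Derivation:
det is linear in row 2: changing M[2][0] by delta changes det by delta * cofactor(2,0).
Cofactor C_20 = (-1)^(2+0) * minor(2,0) = 19
Entry delta = 1 - 5 = -4
Det delta = -4 * 19 = -76
New det = 168 + -76 = 92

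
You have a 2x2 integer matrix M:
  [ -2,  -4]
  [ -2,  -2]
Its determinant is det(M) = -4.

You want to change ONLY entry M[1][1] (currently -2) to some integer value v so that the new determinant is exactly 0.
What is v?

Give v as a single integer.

Answer: -4

Derivation:
det is linear in entry M[1][1]: det = old_det + (v - -2) * C_11
Cofactor C_11 = -2
Want det = 0: -4 + (v - -2) * -2 = 0
  (v - -2) = 4 / -2 = -2
  v = -2 + (-2) = -4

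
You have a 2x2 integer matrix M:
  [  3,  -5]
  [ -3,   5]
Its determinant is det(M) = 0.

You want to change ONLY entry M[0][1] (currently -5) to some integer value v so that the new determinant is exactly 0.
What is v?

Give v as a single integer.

det is linear in entry M[0][1]: det = old_det + (v - -5) * C_01
Cofactor C_01 = 3
Want det = 0: 0 + (v - -5) * 3 = 0
  (v - -5) = 0 / 3 = 0
  v = -5 + (0) = -5

Answer: -5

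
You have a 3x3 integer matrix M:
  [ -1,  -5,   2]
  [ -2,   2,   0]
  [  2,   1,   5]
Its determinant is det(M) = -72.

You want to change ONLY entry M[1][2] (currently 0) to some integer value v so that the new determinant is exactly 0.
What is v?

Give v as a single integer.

Answer: -8

Derivation:
det is linear in entry M[1][2]: det = old_det + (v - 0) * C_12
Cofactor C_12 = -9
Want det = 0: -72 + (v - 0) * -9 = 0
  (v - 0) = 72 / -9 = -8
  v = 0 + (-8) = -8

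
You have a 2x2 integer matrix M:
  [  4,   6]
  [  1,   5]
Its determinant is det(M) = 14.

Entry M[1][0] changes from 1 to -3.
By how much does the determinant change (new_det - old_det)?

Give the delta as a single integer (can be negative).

Answer: 24

Derivation:
Cofactor C_10 = -6
Entry delta = -3 - 1 = -4
Det delta = entry_delta * cofactor = -4 * -6 = 24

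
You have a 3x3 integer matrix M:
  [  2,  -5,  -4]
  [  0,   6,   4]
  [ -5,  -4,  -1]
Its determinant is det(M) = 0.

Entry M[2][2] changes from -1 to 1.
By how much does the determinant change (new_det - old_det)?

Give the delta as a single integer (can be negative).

Cofactor C_22 = 12
Entry delta = 1 - -1 = 2
Det delta = entry_delta * cofactor = 2 * 12 = 24

Answer: 24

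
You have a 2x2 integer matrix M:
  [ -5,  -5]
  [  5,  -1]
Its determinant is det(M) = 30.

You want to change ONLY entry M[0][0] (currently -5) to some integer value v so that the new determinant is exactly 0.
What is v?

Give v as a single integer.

Answer: 25

Derivation:
det is linear in entry M[0][0]: det = old_det + (v - -5) * C_00
Cofactor C_00 = -1
Want det = 0: 30 + (v - -5) * -1 = 0
  (v - -5) = -30 / -1 = 30
  v = -5 + (30) = 25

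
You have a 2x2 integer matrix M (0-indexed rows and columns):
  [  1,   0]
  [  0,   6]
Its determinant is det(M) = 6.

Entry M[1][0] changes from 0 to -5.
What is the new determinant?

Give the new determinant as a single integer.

det is linear in row 1: changing M[1][0] by delta changes det by delta * cofactor(1,0).
Cofactor C_10 = (-1)^(1+0) * minor(1,0) = 0
Entry delta = -5 - 0 = -5
Det delta = -5 * 0 = 0
New det = 6 + 0 = 6

Answer: 6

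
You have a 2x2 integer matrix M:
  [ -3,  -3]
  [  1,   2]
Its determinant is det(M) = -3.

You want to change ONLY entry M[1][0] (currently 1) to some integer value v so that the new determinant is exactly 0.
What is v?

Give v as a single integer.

det is linear in entry M[1][0]: det = old_det + (v - 1) * C_10
Cofactor C_10 = 3
Want det = 0: -3 + (v - 1) * 3 = 0
  (v - 1) = 3 / 3 = 1
  v = 1 + (1) = 2

Answer: 2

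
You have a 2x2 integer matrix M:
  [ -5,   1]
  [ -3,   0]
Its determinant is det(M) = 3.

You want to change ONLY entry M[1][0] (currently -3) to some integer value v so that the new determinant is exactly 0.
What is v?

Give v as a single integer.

Answer: 0

Derivation:
det is linear in entry M[1][0]: det = old_det + (v - -3) * C_10
Cofactor C_10 = -1
Want det = 0: 3 + (v - -3) * -1 = 0
  (v - -3) = -3 / -1 = 3
  v = -3 + (3) = 0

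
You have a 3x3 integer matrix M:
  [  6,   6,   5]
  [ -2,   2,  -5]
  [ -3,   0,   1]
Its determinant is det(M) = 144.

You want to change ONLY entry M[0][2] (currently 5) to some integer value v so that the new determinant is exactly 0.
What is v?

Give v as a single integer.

det is linear in entry M[0][2]: det = old_det + (v - 5) * C_02
Cofactor C_02 = 6
Want det = 0: 144 + (v - 5) * 6 = 0
  (v - 5) = -144 / 6 = -24
  v = 5 + (-24) = -19

Answer: -19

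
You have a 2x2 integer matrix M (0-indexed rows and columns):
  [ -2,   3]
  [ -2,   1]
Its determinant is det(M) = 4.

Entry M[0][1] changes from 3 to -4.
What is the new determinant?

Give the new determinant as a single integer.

Answer: -10

Derivation:
det is linear in row 0: changing M[0][1] by delta changes det by delta * cofactor(0,1).
Cofactor C_01 = (-1)^(0+1) * minor(0,1) = 2
Entry delta = -4 - 3 = -7
Det delta = -7 * 2 = -14
New det = 4 + -14 = -10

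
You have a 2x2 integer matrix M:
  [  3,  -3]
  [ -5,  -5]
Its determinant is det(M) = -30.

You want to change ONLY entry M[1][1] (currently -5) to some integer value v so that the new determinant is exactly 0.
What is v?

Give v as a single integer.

det is linear in entry M[1][1]: det = old_det + (v - -5) * C_11
Cofactor C_11 = 3
Want det = 0: -30 + (v - -5) * 3 = 0
  (v - -5) = 30 / 3 = 10
  v = -5 + (10) = 5

Answer: 5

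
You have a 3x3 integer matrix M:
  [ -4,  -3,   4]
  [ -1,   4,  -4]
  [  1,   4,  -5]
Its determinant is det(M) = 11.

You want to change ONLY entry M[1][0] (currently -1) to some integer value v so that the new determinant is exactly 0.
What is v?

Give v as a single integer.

det is linear in entry M[1][0]: det = old_det + (v - -1) * C_10
Cofactor C_10 = 1
Want det = 0: 11 + (v - -1) * 1 = 0
  (v - -1) = -11 / 1 = -11
  v = -1 + (-11) = -12

Answer: -12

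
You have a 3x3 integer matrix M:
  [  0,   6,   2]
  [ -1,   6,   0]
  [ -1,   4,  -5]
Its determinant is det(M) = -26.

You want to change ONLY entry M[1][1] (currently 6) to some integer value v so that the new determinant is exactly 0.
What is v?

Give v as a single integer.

Answer: 19

Derivation:
det is linear in entry M[1][1]: det = old_det + (v - 6) * C_11
Cofactor C_11 = 2
Want det = 0: -26 + (v - 6) * 2 = 0
  (v - 6) = 26 / 2 = 13
  v = 6 + (13) = 19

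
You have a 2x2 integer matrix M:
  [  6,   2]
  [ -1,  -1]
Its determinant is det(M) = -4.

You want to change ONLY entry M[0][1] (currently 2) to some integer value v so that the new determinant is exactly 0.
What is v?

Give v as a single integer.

det is linear in entry M[0][1]: det = old_det + (v - 2) * C_01
Cofactor C_01 = 1
Want det = 0: -4 + (v - 2) * 1 = 0
  (v - 2) = 4 / 1 = 4
  v = 2 + (4) = 6

Answer: 6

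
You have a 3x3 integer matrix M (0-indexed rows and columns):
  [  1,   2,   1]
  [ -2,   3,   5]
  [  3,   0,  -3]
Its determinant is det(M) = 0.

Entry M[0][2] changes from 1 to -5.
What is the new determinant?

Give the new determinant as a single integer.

Answer: 54

Derivation:
det is linear in row 0: changing M[0][2] by delta changes det by delta * cofactor(0,2).
Cofactor C_02 = (-1)^(0+2) * minor(0,2) = -9
Entry delta = -5 - 1 = -6
Det delta = -6 * -9 = 54
New det = 0 + 54 = 54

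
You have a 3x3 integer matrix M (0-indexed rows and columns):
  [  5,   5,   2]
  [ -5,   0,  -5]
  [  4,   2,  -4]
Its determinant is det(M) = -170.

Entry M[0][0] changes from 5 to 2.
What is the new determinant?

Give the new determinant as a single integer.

Answer: -200

Derivation:
det is linear in row 0: changing M[0][0] by delta changes det by delta * cofactor(0,0).
Cofactor C_00 = (-1)^(0+0) * minor(0,0) = 10
Entry delta = 2 - 5 = -3
Det delta = -3 * 10 = -30
New det = -170 + -30 = -200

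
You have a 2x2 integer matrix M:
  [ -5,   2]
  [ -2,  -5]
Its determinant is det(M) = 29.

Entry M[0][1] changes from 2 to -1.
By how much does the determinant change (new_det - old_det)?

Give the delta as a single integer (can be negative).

Cofactor C_01 = 2
Entry delta = -1 - 2 = -3
Det delta = entry_delta * cofactor = -3 * 2 = -6

Answer: -6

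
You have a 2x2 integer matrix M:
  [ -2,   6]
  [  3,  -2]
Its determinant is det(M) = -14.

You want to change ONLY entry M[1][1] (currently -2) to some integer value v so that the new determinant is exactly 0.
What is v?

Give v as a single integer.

det is linear in entry M[1][1]: det = old_det + (v - -2) * C_11
Cofactor C_11 = -2
Want det = 0: -14 + (v - -2) * -2 = 0
  (v - -2) = 14 / -2 = -7
  v = -2 + (-7) = -9

Answer: -9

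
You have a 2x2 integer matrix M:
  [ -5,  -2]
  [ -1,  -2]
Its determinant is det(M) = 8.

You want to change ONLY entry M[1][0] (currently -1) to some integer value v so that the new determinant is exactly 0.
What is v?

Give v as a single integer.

det is linear in entry M[1][0]: det = old_det + (v - -1) * C_10
Cofactor C_10 = 2
Want det = 0: 8 + (v - -1) * 2 = 0
  (v - -1) = -8 / 2 = -4
  v = -1 + (-4) = -5

Answer: -5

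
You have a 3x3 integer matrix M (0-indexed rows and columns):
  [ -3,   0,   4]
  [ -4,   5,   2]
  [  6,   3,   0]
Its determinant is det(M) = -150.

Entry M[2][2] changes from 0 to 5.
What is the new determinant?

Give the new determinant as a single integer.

Answer: -225

Derivation:
det is linear in row 2: changing M[2][2] by delta changes det by delta * cofactor(2,2).
Cofactor C_22 = (-1)^(2+2) * minor(2,2) = -15
Entry delta = 5 - 0 = 5
Det delta = 5 * -15 = -75
New det = -150 + -75 = -225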